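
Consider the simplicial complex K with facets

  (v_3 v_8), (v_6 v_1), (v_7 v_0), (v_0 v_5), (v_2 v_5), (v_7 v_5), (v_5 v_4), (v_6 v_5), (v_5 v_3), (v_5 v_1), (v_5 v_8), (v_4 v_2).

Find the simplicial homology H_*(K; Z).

We work with the vertex ordering v_0 < v_1 < v_2 < v_3 < v_4 < v_5 < v_6 < v_7 < v_8. The simplices of K, each written with vertices in increasing order, are:

  0-simplices (9): [v_0], [v_1], [v_2], [v_3], [v_4], [v_5], [v_6], [v_7], [v_8]
  1-simplices (12): [v_0,v_5], [v_0,v_7], [v_1,v_5], [v_1,v_6], [v_2,v_4], [v_2,v_5], [v_3,v_5], [v_3,v_8], [v_4,v_5], [v_5,v_6], [v_5,v_7], [v_5,v_8]

giving chain groups C_0 ≅ Z^9, C_1 ≅ Z^12.

The boundary map ∂_1: C_1 → C_0 sends each edge [p,q] (with p < q) to q − p. For instance
  ∂[v_1,v_6] = [v_6] − [v_1].
The 9×12 boundary matrix has rank 8 and Smith normal form diag(1,1,1,1,1,1,1,1).

Computing H_k = (kernel of ∂_k) / (image of ∂_{k+1}):

  H_0: rank C_0 − rank ∂_1 = 9 − 8 = 1, and the invariant factors of ∂_1 are all 1, so H_0 ≅ Z.
  H_1: rank ker ∂_1 − rank ∂_2 = (12 − 8) − 0 = 4, and there is no ∂_2, so H_1 ≅ Z^4.

As a check, the Euler characteristic is 9 − 12 = -3, which agrees with 1 − 4 = -3.
(K is a triangulation of a wedge of 4 circles.)

H_0 = Z,  H_1 = Z^4.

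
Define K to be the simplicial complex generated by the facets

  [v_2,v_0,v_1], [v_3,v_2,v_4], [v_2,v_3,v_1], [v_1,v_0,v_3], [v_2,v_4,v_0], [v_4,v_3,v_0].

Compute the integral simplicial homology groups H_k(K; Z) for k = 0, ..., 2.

H_0 = Z,  H_1 = 0,  H_2 = Z.

Order the vertices as v_0 < v_1 < v_2 < v_3 < v_4. Listing each simplex with vertices in this order, K has dimension 2 with simplices:

  0-simplices (5): [v_0], [v_1], [v_2], [v_3], [v_4]
  1-simplices (9): [v_0,v_1], [v_0,v_2], [v_0,v_3], [v_0,v_4], [v_1,v_2], [v_1,v_3], [v_2,v_3], [v_2,v_4], [v_3,v_4]
  2-simplices (6): [v_0,v_1,v_2], [v_0,v_1,v_3], [v_0,v_2,v_4], [v_0,v_3,v_4], [v_1,v_2,v_3], [v_2,v_3,v_4]

so the chain groups are C_0 ≅ Z^5, C_1 ≅ Z^9, C_2 ≅ Z^6.

The boundary map ∂_1: C_1 → C_0 maps an edge to its endpoints' difference, ∂[p,q] = q − p. For instance
  ∂[v_0,v_1] = [v_1] − [v_0].
The 5×9 boundary matrix has rank 4 and Smith normal form diag(1,1,1,1).

∂_2: C_2 → C_1 maps a triangle to the signed sum of its edges. For instance
  ∂[v_0,v_2,v_4] = [v_2,v_4] − [v_0,v_4] + [v_0,v_2],
  ∂[v_1,v_2,v_3] = [v_2,v_3] − [v_1,v_3] + [v_1,v_2].
This gives a 9×6 integer matrix of rank 5; reducing to Smith normal form yields diagonal entries (1,1,1,1,1).

Now H_k = ker ∂_k / im ∂_{k+1}, so:

  H_0: rank C_0 − rank ∂_1 = 5 − 4 = 1, and the invariant factors of ∂_1 are all 1, so H_0 ≅ Z.
  H_1: rank ker ∂_1 − rank ∂_2 = (9 − 4) − 5 = 0, and the invariant factors of ∂_2 are all 1, so H_1 ≅ 0.
  H_2: rank ker ∂_2 − rank ∂_3 = (6 − 5) − 0 = 1, and there is no ∂_3, so H_2 ≅ Z.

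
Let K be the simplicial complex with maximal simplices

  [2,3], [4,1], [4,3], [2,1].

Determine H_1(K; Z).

H_1 ≅ Z.

We work with the vertex ordering 1 < 2 < 3 < 4. The simplices of K, each written with vertices in increasing order, are:

  0-simplices (4): [1], [2], [3], [4]
  1-simplices (4): [1,2], [1,4], [2,3], [3,4]

Hence C_0 ≅ Z^4, C_1 ≅ Z^4.

Boundary ∂_1: C_1 → C_0 sends each edge [p,q] (with p < q) to q − p.
This gives a 4×4 integer matrix of rank 3; reducing to Smith normal form yields diagonal entries (1,1,1).

Reading off H_k = ker ∂_k / im ∂_{k+1}:

  H_1: rank ker ∂_1 − rank ∂_2 = (4 − 3) − 0 = 1, and there is no ∂_2, so H_1 = Z.

(K is a triangulation of the circle S^1.)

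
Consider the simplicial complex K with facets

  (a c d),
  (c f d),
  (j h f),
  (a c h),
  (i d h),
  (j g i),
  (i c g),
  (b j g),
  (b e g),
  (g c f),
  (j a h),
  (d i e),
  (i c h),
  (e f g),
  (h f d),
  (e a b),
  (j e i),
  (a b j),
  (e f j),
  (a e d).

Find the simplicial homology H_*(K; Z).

K has 10 vertices, 30 edges, 20 triangles.
rank ∂_0 = 0, rank ∂_1 = 9 ⇒ b_0 = 10 − 0 − 9 = 1; all invariant factors of ∂_1 are 1 so no torsion. So H_0 ≅ Z.
rank ∂_1 = 9, rank ∂_2 = 20 ⇒ b_1 = 30 − 9 − 20 = 1; ∂_2 has invariant factor(s) [2] giving torsion. So H_1 ≅ Z ⊕ Z/2.
rank ∂_2 = 20, rank ∂_3 = 0 ⇒ b_2 = 20 − 20 − 0 = 0. So H_2 ≅ 0.

H_0 = Z,  H_1 = Z ⊕ Z/2,  H_2 = 0.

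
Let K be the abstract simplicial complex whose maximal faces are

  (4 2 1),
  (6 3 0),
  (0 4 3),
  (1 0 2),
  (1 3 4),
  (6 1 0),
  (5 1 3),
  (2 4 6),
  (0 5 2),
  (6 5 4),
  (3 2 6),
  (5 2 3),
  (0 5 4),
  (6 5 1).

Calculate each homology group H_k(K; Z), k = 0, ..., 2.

K has 7 vertices, 21 edges, 14 triangles.
rank ∂_0 = 0, rank ∂_1 = 6 ⇒ b_0 = 7 − 0 − 6 = 1; all invariant factors of ∂_1 are 1 so no torsion. So H_0 ≅ Z.
rank ∂_1 = 6, rank ∂_2 = 13 ⇒ b_1 = 21 − 6 − 13 = 2; all invariant factors of ∂_2 are 1 so no torsion. So H_1 ≅ Z^2.
rank ∂_2 = 13, rank ∂_3 = 0 ⇒ b_2 = 14 − 13 − 0 = 1. So H_2 ≅ Z.

H_0 = Z,  H_1 = Z^2,  H_2 = Z.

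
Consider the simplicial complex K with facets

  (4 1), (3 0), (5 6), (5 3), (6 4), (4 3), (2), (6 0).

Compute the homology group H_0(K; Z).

Take the total order 0 < 1 < 2 < 3 < 4 < 5 < 6 on the vertex set. Then K (dimension 1) consists of the simplices:

  0-simplices (7): [0], [1], [2], [3], [4], [5], [6]
  1-simplices (7): [0,3], [0,6], [1,4], [3,4], [3,5], [4,6], [5,6]

Hence C_0 ≅ Z^7, C_1 ≅ Z^7.

The boundary map ∂_1: C_1 → C_0 is given by ∂[p,q] = [q] − [p]. For instance
  ∂[3,4] = [4] − [3].
This gives a 7×7 integer matrix of rank 5; reducing to Smith normal form yields diagonal entries (1,1,1,1,1).

Computing H_k = (kernel of ∂_k) / (image of ∂_{k+1}):

  H_0: rank C_0 − rank ∂_1 = 7 − 5 = 2, and the invariant factors of ∂_1 are all 1, so H_0 = Z^2.

H_0 ≅ Z^2.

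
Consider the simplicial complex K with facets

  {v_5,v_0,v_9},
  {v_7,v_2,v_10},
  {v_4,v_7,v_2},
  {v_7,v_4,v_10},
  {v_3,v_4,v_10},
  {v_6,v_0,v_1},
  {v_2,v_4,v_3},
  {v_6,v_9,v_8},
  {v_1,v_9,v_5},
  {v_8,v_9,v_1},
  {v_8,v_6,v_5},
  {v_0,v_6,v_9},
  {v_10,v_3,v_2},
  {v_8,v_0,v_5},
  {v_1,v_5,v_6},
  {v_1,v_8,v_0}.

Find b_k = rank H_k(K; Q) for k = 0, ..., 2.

b_0 = 2, b_1 = 0, b_2 = 1.

We work with the vertex ordering v_0 < v_1 < v_2 < v_3 < v_4 < v_5 < v_6 < v_7 < v_8 < v_9 < v_10. The simplices of K, each written with vertices in increasing order, are:

  0-simplices (11): [v_0], [v_1], [v_2], [v_3], [v_4], [v_5], [v_6], [v_7], [v_8], [v_9], [v_10]
  1-simplices (24): (24 of them)
  2-simplices (16): (16 of them)

so the chain groups are C_0 ≅ Z^11, C_1 ≅ Z^24, C_2 ≅ Z^16.

∂_1: C_1 → C_0 maps an edge to its endpoints' difference, ∂[p,q] = q − p. For instance
  ∂[v_5,v_8] = [v_8] − [v_5].
This gives a 11×24 integer matrix of rank 9; reducing to Smith normal form yields diagonal entries (1,1,1,1,1,1,1,1,1).

∂_2: C_2 → C_1 sends each 2-simplex [p,q,r] to [q,r] − [p,r] + [p,q]. For instance
  ∂[v_2,v_3,v_4] = [v_3,v_4] − [v_2,v_4] + [v_2,v_3],
  ∂[v_1,v_5,v_9] = [v_5,v_9] − [v_1,v_9] + [v_1,v_5].
The 24×16 boundary matrix has rank 15 and Smith normal form diag(1,1,1,1,1,1,1,1,1,1,1,1,1,1,2).

Computing H_k = (kernel of ∂_k) / (image of ∂_{k+1}):

  H_0: rank C_0 − rank ∂_1 = 11 − 9 = 2, and the invariant factors of ∂_1 are all 1, so H_0 ≅ Z^2.
  H_1: rank ker ∂_1 − rank ∂_2 = (24 − 9) − 15 = 0, and ∂_2 has invariant factor 2 > 1, so H_1 ≅ Z/2.
  H_2: rank ker ∂_2 − rank ∂_3 = (16 − 15) − 0 = 1, and there is no ∂_3, so H_2 ≅ Z.

Hence the Betti numbers are b_0 = 2, b_1 = 0, b_2 = 1.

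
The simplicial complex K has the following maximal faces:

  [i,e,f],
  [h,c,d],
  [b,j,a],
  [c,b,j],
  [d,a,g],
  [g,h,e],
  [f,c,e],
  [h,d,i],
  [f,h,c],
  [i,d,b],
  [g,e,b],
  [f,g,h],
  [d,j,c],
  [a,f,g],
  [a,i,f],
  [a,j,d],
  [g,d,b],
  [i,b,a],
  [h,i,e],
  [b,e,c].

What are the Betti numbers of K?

b_0 = 1, b_1 = 1, b_2 = 0.

We work with the vertex ordering a < b < c < d < e < f < g < h < i < j. The simplices of K, each written with vertices in increasing order, are:

  0-simplices (10): a, b, c, d, e, f, g, h, i, j
  1-simplices (30): ab, ad, af, ag, ai, aj, bc, bd, be, bg, bi, bj, cd, ce, cf, ch, cj, dg, dh, di, dj, ef, eg, eh, ei, fg, fh, fi, gh, hi
  2-simplices (20): abi, abj, adg, adj, afg, afi, bce, bcj, bdg, bdi, beg, cdh, cdj, cef, cfh, dhi, efi, egh, ehi, fgh

so the chain groups are C_0 ≅ Z^10, C_1 ≅ Z^30, C_2 ≅ Z^20.

∂_1: C_1 → C_0 sends each edge [p,q] (with p < q) to q − p.
The resulting 10×30 matrix has rank 9, and its Smith normal form has invariant factors (1,1,1,1,1,1,1,1,1).

Boundary ∂_2: C_2 → C_1 acts by ∂[p,q,r] = [q,r] − [p,r] + [p,q]. For instance
  ∂abj = bj − aj + ab,
  ∂bce = ce − be + bc.
This gives a 30×20 integer matrix of rank 20; reducing to Smith normal form yields diagonal entries (1,1,1,1,1,1,1,1,1,1,1,1,1,1,1,1,1,1,1,2).

Now H_k = ker ∂_k / im ∂_{k+1}, so:

  H_0: rank C_0 − rank ∂_1 = 10 − 9 = 1, and the invariant factors of ∂_1 are all 1, so H_0 ≅ Z.
  H_1: rank ker ∂_1 − rank ∂_2 = (30 − 9) − 20 = 1, and ∂_2 has invariant factor 2 > 1, so H_1 ≅ Z ⊕ Z/2.
  H_2: rank ker ∂_2 − rank ∂_3 = (20 − 20) − 0 = 0, and there is no ∂_3, so H_2 ≅ 0.

As a check, the Euler characteristic is 10 − 30 + 20 = 0, which agrees with 1 − 1 + 0 = 0.

Hence the Betti numbers are b_0 = 1, b_1 = 1, b_2 = 0.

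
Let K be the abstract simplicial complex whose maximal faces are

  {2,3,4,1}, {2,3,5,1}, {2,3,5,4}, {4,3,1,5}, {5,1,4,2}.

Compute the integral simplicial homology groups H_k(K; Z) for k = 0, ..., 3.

H_0 ≅ Z,  H_1 = 0,  H_2 = 0,  H_3 ≅ Z.

K has 5 vertices, 10 edges, 10 triangles, 5 3-simplices.
rank ∂_0 = 0, rank ∂_1 = 4 ⇒ b_0 = 5 − 0 − 4 = 1; all invariant factors of ∂_1 are 1 so no torsion. So H_0 = Z.
rank ∂_1 = 4, rank ∂_2 = 6 ⇒ b_1 = 10 − 4 − 6 = 0; all invariant factors of ∂_2 are 1 so no torsion. So H_1 = 0.
rank ∂_2 = 6, rank ∂_3 = 4 ⇒ b_2 = 10 − 6 − 4 = 0; all invariant factors of ∂_3 are 1 so no torsion. So H_2 = 0.
rank ∂_3 = 4, rank ∂_4 = 0 ⇒ b_3 = 5 − 4 − 0 = 1. So H_3 = Z.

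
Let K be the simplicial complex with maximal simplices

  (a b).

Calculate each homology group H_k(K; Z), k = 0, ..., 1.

Take the total order a < b on the vertex set. Then K (dimension 1) consists of the simplices:

  0-simplices (2): a, b
  1-simplices (1): ab

Hence C_0 ≅ Z^2, C_1 ≅ Z^1.

Boundary ∂_1: C_1 → C_0 sends each edge [p,q] (with p < q) to q − p.
As a 2×1 matrix over Z this has rank 1, with invariant factors (1).

Reading off H_k = ker ∂_k / im ∂_{k+1}:

  H_0: rank C_0 − rank ∂_1 = 2 − 1 = 1, and the invariant factors of ∂_1 are all 1, so H_0 ≅ Z.
  H_1: rank ker ∂_1 − rank ∂_2 = (1 − 1) − 0 = 0, and there is no ∂_2, so H_1 ≅ 0.

H_0 = Z,  H_1 = 0.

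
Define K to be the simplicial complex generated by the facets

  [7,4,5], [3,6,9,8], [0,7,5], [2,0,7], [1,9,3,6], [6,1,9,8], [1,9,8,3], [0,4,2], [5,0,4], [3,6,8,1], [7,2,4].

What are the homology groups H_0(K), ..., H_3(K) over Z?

H_0 ≅ Z^2,  H_1 = 0,  H_2 ≅ Z,  H_3 ≅ Z.

We work with the vertex ordering 0 < 1 < 2 < 3 < 4 < 5 < 6 < 7 < 8 < 9. The simplices of K, each written with vertices in increasing order, are:

  0-simplices (10): [0], [1], [2], [3], [4], [5], [6], [7], [8], [9]
  1-simplices (19): [0,2], [0,4], [0,5], [0,7], [1,3], [1,6], [1,8], [1,9], [2,4], [2,7], [3,6], [3,8], [3,9], [4,5], [4,7], [5,7], [6,8], [6,9], [8,9]
  2-simplices (16): [0,2,4], [0,2,7], [0,4,5], [0,5,7], [1,3,6], [1,3,8], [1,3,9], [1,6,8], [1,6,9], [1,8,9], [2,4,7], [3,6,8], [3,6,9], [3,8,9], [4,5,7], [6,8,9]
  3-simplices (5): [1,3,6,8], [1,3,6,9], [1,3,8,9], [1,6,8,9], [3,6,8,9]

giving chain groups C_0 ≅ Z^10, C_1 ≅ Z^19, C_2 ≅ Z^16, C_3 ≅ Z^5.

∂_1: C_1 → C_0 is given by ∂[p,q] = [q] − [p].
The 10×19 boundary matrix has rank 8 and Smith normal form diag(1,1,1,1,1,1,1,1).

Boundary ∂_2: C_2 → C_1 acts by ∂[p,q,r] = [q,r] − [p,r] + [p,q]. For instance
  ∂[0,4,5] = [4,5] − [0,5] + [0,4],
  ∂[1,3,9] = [3,9] − [1,9] + [1,3].
This gives a 19×16 integer matrix of rank 11; reducing to Smith normal form yields diagonal entries (1,1,1,1,1,1,1,1,1,1,1).

The boundary map ∂_3: C_3 → C_2 sends each 3-simplex σ to the alternating sum Σ_i (−1)^i (σ with its i-th vertex removed). For instance
  ∂[1,3,6,9] = [3,6,9] − [1,6,9] + [1,3,9] − [1,3,6],
  ∂[1,6,8,9] = [6,8,9] − [1,8,9] + [1,6,9] − [1,6,8].
The resulting 16×5 matrix has rank 4, and its Smith normal form has invariant factors (1,1,1,1).

From H_k ≅ ker(∂_k) / im(∂_{k+1}) we obtain:

  H_0: rank C_0 − rank ∂_1 = 10 − 8 = 2, and the invariant factors of ∂_1 are all 1, so H_0 = Z^2.
  H_1: rank ker ∂_1 − rank ∂_2 = (19 − 8) − 11 = 0, and the invariant factors of ∂_2 are all 1, so H_1 = 0.
  H_2: rank ker ∂_2 − rank ∂_3 = (16 − 11) − 4 = 1, and the invariant factors of ∂_3 are all 1, so H_2 = Z.
  H_3: rank ker ∂_3 − rank ∂_4 = (5 − 4) − 0 = 1, and there is no ∂_4, so H_3 = Z.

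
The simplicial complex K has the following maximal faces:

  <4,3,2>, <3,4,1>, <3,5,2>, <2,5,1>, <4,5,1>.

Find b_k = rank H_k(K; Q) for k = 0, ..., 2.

Order the vertices as 1 < 2 < 3 < 4 < 5. Listing each simplex with vertices in this order, K has dimension 2 with simplices:

  0-simplices (5): [1], [2], [3], [4], [5]
  1-simplices (10): [1,2], [1,3], [1,4], [1,5], [2,3], [2,4], [2,5], [3,4], [3,5], [4,5]
  2-simplices (5): [1,2,5], [1,3,4], [1,4,5], [2,3,4], [2,3,5]

so the chain groups are C_0 ≅ Z^5, C_1 ≅ Z^10, C_2 ≅ Z^5.

Boundary ∂_1: C_1 → C_0 sends each edge [p,q] (with p < q) to q − p.
As a 5×10 matrix over Z this has rank 4, with invariant factors (1,1,1,1).

The boundary map ∂_2: C_2 → C_1 maps a triangle to the signed sum of its edges. For instance
  ∂[1,2,5] = [2,5] − [1,5] + [1,2],
  ∂[1,4,5] = [4,5] − [1,5] + [1,4].
This gives a 10×5 integer matrix of rank 5; reducing to Smith normal form yields diagonal entries (1,1,1,1,1).

Computing H_k = (kernel of ∂_k) / (image of ∂_{k+1}):

  H_0: rank C_0 − rank ∂_1 = 5 − 4 = 1, and the invariant factors of ∂_1 are all 1, so H_0 = Z.
  H_1: rank ker ∂_1 − rank ∂_2 = (10 − 4) − 5 = 1, and the invariant factors of ∂_2 are all 1, so H_1 = Z.
  H_2: rank ker ∂_2 − rank ∂_3 = (5 − 5) − 0 = 0, and there is no ∂_3, so H_2 = 0.

As a check, the Euler characteristic is 5 − 10 + 5 = 0, which agrees with 1 − 1 + 0 = 0.
(K is a triangulation of the Möbius band.)

Hence the Betti numbers are b_0 = 1, b_1 = 1, b_2 = 0.

b_0 = 1, b_1 = 1, b_2 = 0.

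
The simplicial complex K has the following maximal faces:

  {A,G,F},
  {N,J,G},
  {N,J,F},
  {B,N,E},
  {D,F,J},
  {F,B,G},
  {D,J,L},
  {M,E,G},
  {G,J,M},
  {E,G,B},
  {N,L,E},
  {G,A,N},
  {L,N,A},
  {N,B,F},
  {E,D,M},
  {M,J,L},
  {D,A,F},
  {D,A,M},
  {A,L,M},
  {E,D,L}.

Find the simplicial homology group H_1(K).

H_1 ≅ Z ⊕ Z/2Z.

Fix the vertex order A < B < D < E < F < G < J < L < M < N and write every simplex with vertices in increasing order. Then dim K = 2 and the simplices of K are:

  0-simplices (10): A, B, D, E, F, G, J, L, M, N
  1-simplices (30): AD, AF, AG, AL, AM, AN, BE, BF, BG, BN, DE, DF, DJ, DL, DM, EG, EL, EM, EN, FG, FJ, FN, GJ, GM, GN, JL, JM, JN, LM, LN
  2-simplices (20): ADF, ADM, AFG, AGN, ALM, ALN, BEG, BEN, BFG, BFN, DEL, DEM, DFJ, DJL, EGM, ELN, FJN, GJM, GJN, JLM

giving chain groups C_0 ≅ Z^10, C_1 ≅ Z^30, C_2 ≅ Z^20.

Boundary ∂_1: C_1 → C_0 sends each edge [p,q] (with p < q) to q − p. For instance
  ∂AL = L − A.
This gives a 10×30 integer matrix of rank 9; reducing to Smith normal form yields diagonal entries (1,1,1,1,1,1,1,1,1).

Boundary ∂_2: C_2 → C_1 acts by ∂[p,q,r] = [q,r] − [p,r] + [p,q]. For instance
  ∂BEN = EN − BN + BE,
  ∂DEM = EM − DM + DE.
This gives a 30×20 integer matrix of rank 20; reducing to Smith normal form yields diagonal entries (1,1,1,1,1,1,1,1,1,1,1,1,1,1,1,1,1,1,1,2).

Computing H_k = (kernel of ∂_k) / (image of ∂_{k+1}):

  H_1: rank ker ∂_1 − rank ∂_2 = (30 − 9) − 20 = 1, and ∂_2 has invariant factor 2 > 1, so H_1 = Z ⊕ Z/2Z.

(K is a triangulation of the Klein bottle.)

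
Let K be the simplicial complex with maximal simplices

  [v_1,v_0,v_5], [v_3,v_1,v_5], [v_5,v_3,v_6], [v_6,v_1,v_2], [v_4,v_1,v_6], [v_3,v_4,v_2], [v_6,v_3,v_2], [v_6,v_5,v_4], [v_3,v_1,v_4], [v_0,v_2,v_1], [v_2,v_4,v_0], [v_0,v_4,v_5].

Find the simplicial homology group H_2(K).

Order the vertices as v_0 < v_1 < v_2 < v_3 < v_4 < v_5 < v_6. Listing each simplex with vertices in this order, K has dimension 2 with simplices:

  0-simplices (7): [v_0], [v_1], [v_2], [v_3], [v_4], [v_5], [v_6]
  1-simplices (18): (18 of them)
  2-simplices (12): (12 of them)

so the chain groups are C_0 ≅ Z^7, C_1 ≅ Z^18, C_2 ≅ Z^12.

The boundary map ∂_1: C_1 → C_0 is given by ∂[p,q] = [q] − [p].
As a 7×18 matrix over Z this has rank 6, with invariant factors (1,1,1,1,1,1).

∂_2: C_2 → C_1 sends each 2-simplex [p,q,r] to [q,r] − [p,r] + [p,q]. For instance
  ∂[v_1,v_3,v_4] = [v_3,v_4] − [v_1,v_4] + [v_1,v_3],
  ∂[v_0,v_2,v_4] = [v_2,v_4] − [v_0,v_4] + [v_0,v_2].
The 18×12 boundary matrix has rank 12 and Smith normal form diag(1,1,1,1,1,1,1,1,1,1,1,2).

Computing H_k = (kernel of ∂_k) / (image of ∂_{k+1}):

  H_2: rank ker ∂_2 − rank ∂_3 = (12 − 12) − 0 = 0, and there is no ∂_3, so H_2 ≅ 0.

H_2 ≅ 0.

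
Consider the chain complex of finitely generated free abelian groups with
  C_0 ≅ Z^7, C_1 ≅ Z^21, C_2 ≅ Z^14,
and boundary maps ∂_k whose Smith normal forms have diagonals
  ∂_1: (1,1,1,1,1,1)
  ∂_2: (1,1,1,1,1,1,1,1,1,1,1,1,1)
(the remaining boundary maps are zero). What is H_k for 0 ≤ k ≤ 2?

H_0 = Z,  H_1 = Z^2,  H_2 = Z.

H_0: b_0 = 7 − 0 − 6 = 1; torsion from ∂_1 factors > 1: none. So H_0 = Z.
H_1: b_1 = 21 − 6 − 13 = 2; torsion from ∂_2 factors > 1: none. So H_1 = Z^2.
H_2: b_2 = 14 − 13 − 0 = 1; torsion from ∂_3 factors > 1: none. So H_2 = Z.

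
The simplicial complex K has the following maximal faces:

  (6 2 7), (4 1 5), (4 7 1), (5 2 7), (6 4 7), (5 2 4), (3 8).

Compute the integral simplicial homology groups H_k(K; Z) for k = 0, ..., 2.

Fix the vertex order 1 < 2 < 3 < 4 < 5 < 6 < 7 < 8 and write every simplex with vertices in increasing order. Then dim K = 2 and the simplices of K are:

  0-simplices (8): [1], [2], [3], [4], [5], [6], [7], [8]
  1-simplices (13): [1,4], [1,5], [1,7], [2,4], [2,5], [2,6], [2,7], [3,8], [4,5], [4,6], [4,7], [5,7], [6,7]
  2-simplices (6): [1,4,5], [1,4,7], [2,4,5], [2,5,7], [2,6,7], [4,6,7]

giving chain groups C_0 ≅ Z^8, C_1 ≅ Z^13, C_2 ≅ Z^6.

Boundary ∂_1: C_1 → C_0 sends each edge [p,q] (with p < q) to q − p.
The 8×13 boundary matrix has rank 6 and Smith normal form diag(1,1,1,1,1,1).

∂_2: C_2 → C_1 maps a triangle to the signed sum of its edges. For instance
  ∂[1,4,7] = [4,7] − [1,7] + [1,4],
  ∂[4,6,7] = [6,7] − [4,7] + [4,6].
The 13×6 boundary matrix has rank 6 and Smith normal form diag(1,1,1,1,1,1).

Now H_k = ker ∂_k / im ∂_{k+1}, so:

  H_0: rank C_0 − rank ∂_1 = 8 − 6 = 2, and the invariant factors of ∂_1 are all 1, so H_0 = Z^2.
  H_1: rank ker ∂_1 − rank ∂_2 = (13 − 6) − 6 = 1, and the invariant factors of ∂_2 are all 1, so H_1 = Z.
  H_2: rank ker ∂_2 − rank ∂_3 = (6 − 6) − 0 = 0, and there is no ∂_3, so H_2 = 0.

H_0 ≅ Z^2,  H_1 ≅ Z,  H_2 = 0.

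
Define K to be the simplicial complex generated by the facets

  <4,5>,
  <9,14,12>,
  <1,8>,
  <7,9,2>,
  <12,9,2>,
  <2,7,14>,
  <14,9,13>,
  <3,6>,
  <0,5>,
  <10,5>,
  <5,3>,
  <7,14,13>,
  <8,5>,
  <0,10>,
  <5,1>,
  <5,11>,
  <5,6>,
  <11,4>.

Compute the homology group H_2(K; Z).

H_2 = 0.

Fix the vertex order 0 < 1 < 2 < 3 < 4 < 5 < 6 < 7 < 8 < 9 < 10 < 11 < 12 < 13 < 14 and write every simplex with vertices in increasing order. Then dim K = 2 and the simplices of K are:

  0-simplices (15): [0], [1], [2], [3], [4], [5], [6], [7], [8], [9], [10], [11], [12], [13], [14]
  1-simplices (24): (24 of them)
  2-simplices (6): [2,7,9], [2,7,14], [2,9,12], [7,13,14], [9,12,14], [9,13,14]

so the chain groups are C_0 ≅ Z^15, C_1 ≅ Z^24, C_2 ≅ Z^6.

Boundary ∂_1: C_1 → C_0 is given by ∂[p,q] = [q] − [p]. For instance
  ∂[7,13] = [13] − [7].
The 15×24 boundary matrix has rank 13 and Smith normal form diag(1,1,1,1,1,1,1,1,1,1,1,1,1).

∂_2: C_2 → C_1 maps a triangle to the signed sum of its edges. For instance
  ∂[2,9,12] = [9,12] − [2,12] + [2,9],
  ∂[7,13,14] = [13,14] − [7,14] + [7,13].
As a 24×6 matrix over Z this has rank 6, with invariant factors (1,1,1,1,1,1).

Now H_k = ker ∂_k / im ∂_{k+1}, so:

  H_2: rank ker ∂_2 − rank ∂_3 = (6 − 6) − 0 = 0, and there is no ∂_3, so H_2 = 0.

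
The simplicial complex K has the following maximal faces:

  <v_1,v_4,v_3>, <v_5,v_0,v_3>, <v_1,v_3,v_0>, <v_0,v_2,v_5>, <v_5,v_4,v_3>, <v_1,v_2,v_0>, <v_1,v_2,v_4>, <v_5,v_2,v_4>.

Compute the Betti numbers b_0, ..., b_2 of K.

b_0 = 1, b_1 = 0, b_2 = 1.

Order the vertices as v_0 < v_1 < v_2 < v_3 < v_4 < v_5. Listing each simplex with vertices in this order, K has dimension 2 with simplices:

  0-simplices (6): [v_0], [v_1], [v_2], [v_3], [v_4], [v_5]
  1-simplices (12): [v_0,v_1], [v_0,v_2], [v_0,v_3], [v_0,v_5], [v_1,v_2], [v_1,v_3], [v_1,v_4], [v_2,v_4], [v_2,v_5], [v_3,v_4], [v_3,v_5], [v_4,v_5]
  2-simplices (8): [v_0,v_1,v_2], [v_0,v_1,v_3], [v_0,v_2,v_5], [v_0,v_3,v_5], [v_1,v_2,v_4], [v_1,v_3,v_4], [v_2,v_4,v_5], [v_3,v_4,v_5]

so the chain groups are C_0 ≅ Z^6, C_1 ≅ Z^12, C_2 ≅ Z^8.

Boundary ∂_1: C_1 → C_0 is given by ∂[p,q] = [q] − [p].
This gives a 6×12 integer matrix of rank 5; reducing to Smith normal form yields diagonal entries (1,1,1,1,1).

The boundary map ∂_2: C_2 → C_1 maps a triangle to the signed sum of its edges. For instance
  ∂[v_1,v_3,v_4] = [v_3,v_4] − [v_1,v_4] + [v_1,v_3],
  ∂[v_0,v_2,v_5] = [v_2,v_5] − [v_0,v_5] + [v_0,v_2].
As a 12×8 matrix over Z this has rank 7, with invariant factors (1,1,1,1,1,1,1).

Computing H_k = (kernel of ∂_k) / (image of ∂_{k+1}):

  H_0: rank C_0 − rank ∂_1 = 6 − 5 = 1, and the invariant factors of ∂_1 are all 1, so H_0 ≅ Z.
  H_1: rank ker ∂_1 − rank ∂_2 = (12 − 5) − 7 = 0, and the invariant factors of ∂_2 are all 1, so H_1 ≅ 0.
  H_2: rank ker ∂_2 − rank ∂_3 = (8 − 7) − 0 = 1, and there is no ∂_3, so H_2 ≅ Z.

(K is a triangulation of the 2-sphere S^2.)

Hence the Betti numbers are b_0 = 1, b_1 = 0, b_2 = 1.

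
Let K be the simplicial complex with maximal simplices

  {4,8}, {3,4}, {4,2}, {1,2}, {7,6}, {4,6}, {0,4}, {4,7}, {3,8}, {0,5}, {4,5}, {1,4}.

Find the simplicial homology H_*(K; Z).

Fix the vertex order 0 < 1 < 2 < 3 < 4 < 5 < 6 < 7 < 8 and write every simplex with vertices in increasing order. Then dim K = 1 and the simplices of K are:

  0-simplices (9): [0], [1], [2], [3], [4], [5], [6], [7], [8]
  1-simplices (12): [0,4], [0,5], [1,2], [1,4], [2,4], [3,4], [3,8], [4,5], [4,6], [4,7], [4,8], [6,7]

so the chain groups are C_0 ≅ Z^9, C_1 ≅ Z^12.

The boundary map ∂_1: C_1 → C_0 maps an edge to its endpoints' difference, ∂[p,q] = q − p. For instance
  ∂[6,7] = [7] − [6].
This gives a 9×12 integer matrix of rank 8; reducing to Smith normal form yields diagonal entries (1,1,1,1,1,1,1,1).

Reading off H_k = ker ∂_k / im ∂_{k+1}:

  H_0: rank C_0 − rank ∂_1 = 9 − 8 = 1, and the invariant factors of ∂_1 are all 1, so H_0 ≅ Z.
  H_1: rank ker ∂_1 − rank ∂_2 = (12 − 8) − 0 = 4, and there is no ∂_2, so H_1 ≅ Z^4.

H_0 = Z,  H_1 = Z^4.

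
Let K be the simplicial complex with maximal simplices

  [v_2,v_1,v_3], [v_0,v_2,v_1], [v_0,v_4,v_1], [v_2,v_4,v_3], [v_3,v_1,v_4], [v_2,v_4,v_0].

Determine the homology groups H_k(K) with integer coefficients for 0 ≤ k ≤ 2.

H_0 = Z,  H_1 = 0,  H_2 = Z.

We work with the vertex ordering v_0 < v_1 < v_2 < v_3 < v_4. The simplices of K, each written with vertices in increasing order, are:

  0-simplices (5): [v_0], [v_1], [v_2], [v_3], [v_4]
  1-simplices (9): [v_0,v_1], [v_0,v_2], [v_0,v_4], [v_1,v_2], [v_1,v_3], [v_1,v_4], [v_2,v_3], [v_2,v_4], [v_3,v_4]
  2-simplices (6): [v_0,v_1,v_2], [v_0,v_1,v_4], [v_0,v_2,v_4], [v_1,v_2,v_3], [v_1,v_3,v_4], [v_2,v_3,v_4]

so the chain groups are C_0 ≅ Z^5, C_1 ≅ Z^9, C_2 ≅ Z^6.

∂_1: C_1 → C_0 sends each edge [p,q] (with p < q) to q − p. For instance
  ∂[v_3,v_4] = [v_4] − [v_3].
The resulting 5×9 matrix has rank 4, and its Smith normal form has invariant factors (1,1,1,1).

The boundary map ∂_2: C_2 → C_1 maps a triangle to the signed sum of its edges. For instance
  ∂[v_2,v_3,v_4] = [v_3,v_4] − [v_2,v_4] + [v_2,v_3],
  ∂[v_0,v_1,v_2] = [v_1,v_2] − [v_0,v_2] + [v_0,v_1].
The 9×6 boundary matrix has rank 5 and Smith normal form diag(1,1,1,1,1).

Now H_k = ker ∂_k / im ∂_{k+1}, so:

  H_0: rank C_0 − rank ∂_1 = 5 − 4 = 1, and the invariant factors of ∂_1 are all 1, so H_0 ≅ Z.
  H_1: rank ker ∂_1 − rank ∂_2 = (9 − 4) − 5 = 0, and the invariant factors of ∂_2 are all 1, so H_1 ≅ 0.
  H_2: rank ker ∂_2 − rank ∂_3 = (6 − 5) − 0 = 1, and there is no ∂_3, so H_2 ≅ Z.

(K is a triangulation of the 2-sphere S^2.)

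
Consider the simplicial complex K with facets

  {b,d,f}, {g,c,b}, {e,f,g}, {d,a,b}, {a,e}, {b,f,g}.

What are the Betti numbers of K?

b_0 = 1, b_1 = 1, b_2 = 0.

We work with the vertex ordering a < b < c < d < e < f < g. The simplices of K, each written with vertices in increasing order, are:

  0-simplices (7): a, b, c, d, e, f, g
  1-simplices (12): ab, ad, ae, bc, bd, bf, bg, cg, df, ef, eg, fg
  2-simplices (5): abd, bcg, bdf, bfg, efg

Hence C_0 ≅ Z^7, C_1 ≅ Z^12, C_2 ≅ Z^5.

∂_1: C_1 → C_0 sends each edge [p,q] (with p < q) to q − p.
The 7×12 boundary matrix has rank 6 and Smith normal form diag(1,1,1,1,1,1).

∂_2: C_2 → C_1 acts by ∂[p,q,r] = [q,r] − [p,r] + [p,q]. For instance
  ∂abd = bd − ad + ab,
  ∂bcg = cg − bg + bc.
This gives a 12×5 integer matrix of rank 5; reducing to Smith normal form yields diagonal entries (1,1,1,1,1).

Now H_k = ker ∂_k / im ∂_{k+1}, so:

  H_0: rank C_0 − rank ∂_1 = 7 − 6 = 1, and the invariant factors of ∂_1 are all 1, so H_0 = Z.
  H_1: rank ker ∂_1 − rank ∂_2 = (12 − 6) − 5 = 1, and the invariant factors of ∂_2 are all 1, so H_1 = Z.
  H_2: rank ker ∂_2 − rank ∂_3 = (5 − 5) − 0 = 0, and there is no ∂_3, so H_2 = 0.

Hence the Betti numbers are b_0 = 1, b_1 = 1, b_2 = 0.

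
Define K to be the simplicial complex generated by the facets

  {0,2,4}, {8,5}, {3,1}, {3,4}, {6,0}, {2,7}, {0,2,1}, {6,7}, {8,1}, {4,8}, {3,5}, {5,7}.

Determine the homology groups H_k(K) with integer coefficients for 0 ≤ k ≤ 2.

Order the vertices as 0 < 1 < 2 < 3 < 4 < 5 < 6 < 7 < 8. Listing each simplex with vertices in this order, K has dimension 2 with simplices:

  0-simplices (9): [0], [1], [2], [3], [4], [5], [6], [7], [8]
  1-simplices (15): [0,1], [0,2], [0,4], [0,6], [1,2], [1,3], [1,8], [2,4], [2,7], [3,4], [3,5], [4,8], [5,7], [5,8], [6,7]
  2-simplices (2): [0,1,2], [0,2,4]

so the chain groups are C_0 ≅ Z^9, C_1 ≅ Z^15, C_2 ≅ Z^2.

∂_1: C_1 → C_0 maps an edge to its endpoints' difference, ∂[p,q] = q − p. For instance
  ∂[4,8] = [8] − [4].
As a 9×15 matrix over Z this has rank 8, with invariant factors (1,1,1,1,1,1,1,1).

The boundary map ∂_2: C_2 → C_1 sends each 2-simplex [p,q,r] to [q,r] − [p,r] + [p,q]. For instance
  ∂[0,1,2] = [1,2] − [0,2] + [0,1],
  ∂[0,2,4] = [2,4] − [0,4] + [0,2].
The resulting 15×2 matrix has rank 2, and its Smith normal form has invariant factors (1,1).

Reading off H_k = ker ∂_k / im ∂_{k+1}:

  H_0: rank C_0 − rank ∂_1 = 9 − 8 = 1, and the invariant factors of ∂_1 are all 1, so H_0 ≅ Z.
  H_1: rank ker ∂_1 − rank ∂_2 = (15 − 8) − 2 = 5, and the invariant factors of ∂_2 are all 1, so H_1 ≅ Z^5.
  H_2: rank ker ∂_2 − rank ∂_3 = (2 − 2) − 0 = 0, and there is no ∂_3, so H_2 ≅ 0.

H_0 ≅ Z,  H_1 ≅ Z^5,  H_2 = 0.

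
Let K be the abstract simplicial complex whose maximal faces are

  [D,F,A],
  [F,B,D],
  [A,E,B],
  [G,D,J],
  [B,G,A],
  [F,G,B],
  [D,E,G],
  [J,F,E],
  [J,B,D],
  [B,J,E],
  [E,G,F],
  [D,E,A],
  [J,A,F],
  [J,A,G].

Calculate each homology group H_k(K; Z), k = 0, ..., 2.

Order the vertices as A < B < D < E < F < G < J. Listing each simplex with vertices in this order, K has dimension 2 with simplices:

  0-simplices (7): A, B, D, E, F, G, J
  1-simplices (21): AB, AD, AE, AF, AG, AJ, BD, BE, BF, BG, BJ, DE, DF, DG, DJ, EF, EG, EJ, FG, FJ, GJ
  2-simplices (14): ABE, ABG, ADE, ADF, AFJ, AGJ, BDF, BDJ, BEJ, BFG, DEG, DGJ, EFG, EFJ

Hence C_0 ≅ Z^7, C_1 ≅ Z^21, C_2 ≅ Z^14.

∂_1: C_1 → C_0 maps an edge to its endpoints' difference, ∂[p,q] = q − p. For instance
  ∂AB = B − A.
As a 7×21 matrix over Z this has rank 6, with invariant factors (1,1,1,1,1,1).

∂_2: C_2 → C_1 sends each 2-simplex [p,q,r] to [q,r] − [p,r] + [p,q]. For instance
  ∂BFG = FG − BG + BF,
  ∂ABE = BE − AE + AB.
The resulting 21×14 matrix has rank 13, and its Smith normal form has invariant factors (1,1,1,1,1,1,1,1,1,1,1,1,1).

From H_k ≅ ker(∂_k) / im(∂_{k+1}) we obtain:

  H_0: rank C_0 − rank ∂_1 = 7 − 6 = 1, and the invariant factors of ∂_1 are all 1, so H_0 = Z.
  H_1: rank ker ∂_1 − rank ∂_2 = (21 − 6) − 13 = 2, and the invariant factors of ∂_2 are all 1, so H_1 = Z^2.
  H_2: rank ker ∂_2 − rank ∂_3 = (14 − 13) − 0 = 1, and there is no ∂_3, so H_2 = Z.

H_0 ≅ Z,  H_1 ≅ Z^2,  H_2 ≅ Z.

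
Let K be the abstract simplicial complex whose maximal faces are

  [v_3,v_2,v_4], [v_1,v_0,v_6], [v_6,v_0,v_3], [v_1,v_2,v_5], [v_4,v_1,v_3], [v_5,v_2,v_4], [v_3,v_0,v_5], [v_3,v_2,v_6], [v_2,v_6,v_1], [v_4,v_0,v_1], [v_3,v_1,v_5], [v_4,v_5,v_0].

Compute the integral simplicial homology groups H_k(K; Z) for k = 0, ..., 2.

Take the total order v_0 < v_1 < v_2 < v_3 < v_4 < v_5 < v_6 on the vertex set. Then K (dimension 2) consists of the simplices:

  0-simplices (7): [v_0], [v_1], [v_2], [v_3], [v_4], [v_5], [v_6]
  1-simplices (18): (18 of them)
  2-simplices (12): (12 of them)

Hence C_0 ≅ Z^7, C_1 ≅ Z^18, C_2 ≅ Z^12.

∂_1: C_1 → C_0 maps an edge to its endpoints' difference, ∂[p,q] = q − p.
The 7×18 boundary matrix has rank 6 and Smith normal form diag(1,1,1,1,1,1).

Boundary ∂_2: C_2 → C_1 maps a triangle to the signed sum of its edges. For instance
  ∂[v_2,v_3,v_4] = [v_3,v_4] − [v_2,v_4] + [v_2,v_3],
  ∂[v_1,v_3,v_5] = [v_3,v_5] − [v_1,v_5] + [v_1,v_3].
The resulting 18×12 matrix has rank 12, and its Smith normal form has invariant factors (1,1,1,1,1,1,1,1,1,1,1,2).

From H_k ≅ ker(∂_k) / im(∂_{k+1}) we obtain:

  H_0: rank C_0 − rank ∂_1 = 7 − 6 = 1, and the invariant factors of ∂_1 are all 1, so H_0 = Z.
  H_1: rank ker ∂_1 − rank ∂_2 = (18 − 6) − 12 = 0, and ∂_2 has invariant factor 2 > 1, so H_1 = Z/2Z.
  H_2: rank ker ∂_2 − rank ∂_3 = (12 − 12) − 0 = 0, and there is no ∂_3, so H_2 = 0.

H_0 ≅ Z,  H_1 ≅ Z/2Z,  H_2 = 0.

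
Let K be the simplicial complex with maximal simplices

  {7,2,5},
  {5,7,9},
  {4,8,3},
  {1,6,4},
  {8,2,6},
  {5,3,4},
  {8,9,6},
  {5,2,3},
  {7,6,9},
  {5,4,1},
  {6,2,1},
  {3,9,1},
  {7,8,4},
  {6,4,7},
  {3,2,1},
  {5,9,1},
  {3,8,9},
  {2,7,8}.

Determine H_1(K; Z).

H_1 = Z ⊕ Z/2Z.

We work with the vertex ordering 1 < 2 < 3 < 4 < 5 < 6 < 7 < 8 < 9. The simplices of K, each written with vertices in increasing order, are:

  0-simplices (9): [1], [2], [3], [4], [5], [6], [7], [8], [9]
  1-simplices (27): (27 of them)
  2-simplices (18): [1,2,3], [1,2,6], [1,3,9], [1,4,5], [1,4,6], [1,5,9], [2,3,5], [2,5,7], [2,6,8], [2,7,8], [3,4,5], [3,4,8], [3,8,9], [4,6,7], [4,7,8], [5,7,9], [6,7,9], [6,8,9]

Hence C_0 ≅ Z^9, C_1 ≅ Z^27, C_2 ≅ Z^18.

Boundary ∂_1: C_1 → C_0 is given by ∂[p,q] = [q] − [p]. For instance
  ∂[7,8] = [8] − [7].
As a 9×27 matrix over Z this has rank 8, with invariant factors (1,1,1,1,1,1,1,1).

The boundary map ∂_2: C_2 → C_1 acts by ∂[p,q,r] = [q,r] − [p,r] + [p,q]. For instance
  ∂[2,6,8] = [6,8] − [2,8] + [2,6],
  ∂[2,5,7] = [5,7] − [2,7] + [2,5].
The 27×18 boundary matrix has rank 18 and Smith normal form diag(1,1,1,1,1,1,1,1,1,1,1,1,1,1,1,1,1,2).

From H_k ≅ ker(∂_k) / im(∂_{k+1}) we obtain:

  H_1: rank ker ∂_1 − rank ∂_2 = (27 − 8) − 18 = 1, and ∂_2 has invariant factor 2 > 1, so H_1 ≅ Z ⊕ Z/2Z.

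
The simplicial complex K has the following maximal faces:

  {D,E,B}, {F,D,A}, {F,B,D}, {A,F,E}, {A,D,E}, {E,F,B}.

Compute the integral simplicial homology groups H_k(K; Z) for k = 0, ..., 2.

H_0 ≅ Z,  H_1 = 0,  H_2 ≅ Z.

Order the vertices as A < B < D < E < F. Listing each simplex with vertices in this order, K has dimension 2 with simplices:

  0-simplices (5): A, B, D, E, F
  1-simplices (9): AD, AE, AF, BD, BE, BF, DE, DF, EF
  2-simplices (6): ADE, ADF, AEF, BDE, BDF, BEF

giving chain groups C_0 ≅ Z^5, C_1 ≅ Z^9, C_2 ≅ Z^6.

The boundary map ∂_1: C_1 → C_0 is given by ∂[p,q] = [q] − [p]. For instance
  ∂BF = F − B.
This gives a 5×9 integer matrix of rank 4; reducing to Smith normal form yields diagonal entries (1,1,1,1).

Boundary ∂_2: C_2 → C_1 sends each 2-simplex [p,q,r] to [q,r] − [p,r] + [p,q]. For instance
  ∂ADF = DF − AF + AD,
  ∂AEF = EF − AF + AE.
As a 9×6 matrix over Z this has rank 5, with invariant factors (1,1,1,1,1).

Now H_k = ker ∂_k / im ∂_{k+1}, so:

  H_0: rank C_0 − rank ∂_1 = 5 − 4 = 1, and the invariant factors of ∂_1 are all 1, so H_0 = Z.
  H_1: rank ker ∂_1 − rank ∂_2 = (9 − 4) − 5 = 0, and the invariant factors of ∂_2 are all 1, so H_1 = 0.
  H_2: rank ker ∂_2 − rank ∂_3 = (6 − 5) − 0 = 1, and there is no ∂_3, so H_2 = Z.

As a check, the Euler characteristic is 5 − 9 + 6 = 2, which agrees with 1 − 0 + 1 = 2.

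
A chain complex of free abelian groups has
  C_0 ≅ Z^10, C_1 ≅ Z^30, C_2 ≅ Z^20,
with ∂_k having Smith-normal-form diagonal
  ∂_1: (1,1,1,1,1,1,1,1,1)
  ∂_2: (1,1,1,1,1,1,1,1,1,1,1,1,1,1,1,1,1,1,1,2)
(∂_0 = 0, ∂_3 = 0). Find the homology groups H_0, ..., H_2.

H_0 = Z,  H_1 = Z ⊕ Z/2,  H_2 = 0.

H_0: b_0 = 10 − 0 − 9 = 1; torsion from ∂_1 factors > 1: none. So H_0 = Z.
H_1: b_1 = 30 − 9 − 20 = 1; torsion from ∂_2 factors > 1: [2]. So H_1 = Z ⊕ Z/2.
H_2: b_2 = 20 − 20 − 0 = 0; torsion from ∂_3 factors > 1: none. So H_2 = 0.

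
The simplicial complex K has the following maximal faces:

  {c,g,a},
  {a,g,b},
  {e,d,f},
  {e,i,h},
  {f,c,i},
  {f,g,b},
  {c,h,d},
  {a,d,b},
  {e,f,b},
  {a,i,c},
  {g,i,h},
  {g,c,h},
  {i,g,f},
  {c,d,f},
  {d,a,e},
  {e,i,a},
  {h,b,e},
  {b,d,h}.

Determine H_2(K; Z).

H_2 = 0.

Take the total order a < b < c < d < e < f < g < h < i on the vertex set. Then K (dimension 2) consists of the simplices:

  0-simplices (9): a, b, c, d, e, f, g, h, i
  1-simplices (27): ab, ac, ad, ae, ag, ai, bd, be, bf, bg, bh, cd, cf, cg, ch, ci, de, df, dh, ef, eh, ei, fg, fi, gh, gi, hi
  2-simplices (18): abd, abg, acg, aci, ade, aei, bdh, bef, beh, bfg, cdf, cdh, cfi, cgh, def, ehi, fgi, ghi

Hence C_0 ≅ Z^9, C_1 ≅ Z^27, C_2 ≅ Z^18.

∂_1: C_1 → C_0 is given by ∂[p,q] = [q] − [p].
This gives a 9×27 integer matrix of rank 8; reducing to Smith normal form yields diagonal entries (1,1,1,1,1,1,1,1).

The boundary map ∂_2: C_2 → C_1 sends each 2-simplex [p,q,r] to [q,r] − [p,r] + [p,q]. For instance
  ∂ade = de − ae + ad,
  ∂ehi = hi − ei + eh.
This gives a 27×18 integer matrix of rank 18; reducing to Smith normal form yields diagonal entries (1,1,1,1,1,1,1,1,1,1,1,1,1,1,1,1,1,2).

Reading off H_k = ker ∂_k / im ∂_{k+1}:

  H_2: rank ker ∂_2 − rank ∂_3 = (18 − 18) − 0 = 0, and there is no ∂_3, so H_2 = 0.

(K is a triangulation of the Klein bottle.)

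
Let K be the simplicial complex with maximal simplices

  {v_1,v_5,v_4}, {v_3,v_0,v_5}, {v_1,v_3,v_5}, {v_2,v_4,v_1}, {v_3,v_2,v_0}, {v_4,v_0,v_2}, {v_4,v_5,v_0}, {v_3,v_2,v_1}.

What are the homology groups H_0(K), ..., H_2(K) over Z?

H_0 = Z,  H_1 = 0,  H_2 = Z.

Order the vertices as v_0 < v_1 < v_2 < v_3 < v_4 < v_5. Listing each simplex with vertices in this order, K has dimension 2 with simplices:

  0-simplices (6): [v_0], [v_1], [v_2], [v_3], [v_4], [v_5]
  1-simplices (12): [v_0,v_2], [v_0,v_3], [v_0,v_4], [v_0,v_5], [v_1,v_2], [v_1,v_3], [v_1,v_4], [v_1,v_5], [v_2,v_3], [v_2,v_4], [v_3,v_5], [v_4,v_5]
  2-simplices (8): [v_0,v_2,v_3], [v_0,v_2,v_4], [v_0,v_3,v_5], [v_0,v_4,v_5], [v_1,v_2,v_3], [v_1,v_2,v_4], [v_1,v_3,v_5], [v_1,v_4,v_5]

so the chain groups are C_0 ≅ Z^6, C_1 ≅ Z^12, C_2 ≅ Z^8.

∂_1: C_1 → C_0 maps an edge to its endpoints' difference, ∂[p,q] = q − p.
The 6×12 boundary matrix has rank 5 and Smith normal form diag(1,1,1,1,1).

Boundary ∂_2: C_2 → C_1 maps a triangle to the signed sum of its edges. For instance
  ∂[v_1,v_2,v_3] = [v_2,v_3] − [v_1,v_3] + [v_1,v_2],
  ∂[v_0,v_4,v_5] = [v_4,v_5] − [v_0,v_5] + [v_0,v_4].
The resulting 12×8 matrix has rank 7, and its Smith normal form has invariant factors (1,1,1,1,1,1,1).

Reading off H_k = ker ∂_k / im ∂_{k+1}:

  H_0: rank C_0 − rank ∂_1 = 6 − 5 = 1, and the invariant factors of ∂_1 are all 1, so H_0 ≅ Z.
  H_1: rank ker ∂_1 − rank ∂_2 = (12 − 5) − 7 = 0, and the invariant factors of ∂_2 are all 1, so H_1 ≅ 0.
  H_2: rank ker ∂_2 − rank ∂_3 = (8 − 7) − 0 = 1, and there is no ∂_3, so H_2 ≅ Z.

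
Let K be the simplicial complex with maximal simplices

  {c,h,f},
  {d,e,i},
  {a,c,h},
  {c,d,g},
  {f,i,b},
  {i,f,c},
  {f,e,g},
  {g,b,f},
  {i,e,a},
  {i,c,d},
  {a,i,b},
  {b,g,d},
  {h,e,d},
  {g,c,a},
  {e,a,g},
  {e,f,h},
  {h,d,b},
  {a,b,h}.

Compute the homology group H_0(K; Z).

Take the total order a < b < c < d < e < f < g < h < i on the vertex set. Then K (dimension 2) consists of the simplices:

  0-simplices (9): a, b, c, d, e, f, g, h, i
  1-simplices (27): ab, ac, ae, ag, ah, ai, bd, bf, bg, bh, bi, cd, cf, cg, ch, ci, de, dg, dh, di, ef, eg, eh, ei, fg, fh, fi
  2-simplices (18): abh, abi, acg, ach, aeg, aei, bdg, bdh, bfg, bfi, cdg, cdi, cfh, cfi, deh, dei, efg, efh

giving chain groups C_0 ≅ Z^9, C_1 ≅ Z^27, C_2 ≅ Z^18.

Boundary ∂_1: C_1 → C_0 maps an edge to its endpoints' difference, ∂[p,q] = q − p. For instance
  ∂eh = h − e.
The resulting 9×27 matrix has rank 8, and its Smith normal form has invariant factors (1,1,1,1,1,1,1,1).

∂_2: C_2 → C_1 acts by ∂[p,q,r] = [q,r] − [p,r] + [p,q]. For instance
  ∂cfi = fi − ci + cf,
  ∂dei = ei − di + de.
The resulting 27×18 matrix has rank 17, and its Smith normal form has invariant factors (1,1,1,1,1,1,1,1,1,1,1,1,1,1,1,1,1).

Now H_k = ker ∂_k / im ∂_{k+1}, so:

  H_0: rank C_0 − rank ∂_1 = 9 − 8 = 1, and the invariant factors of ∂_1 are all 1, so H_0 = Z.

H_0 = Z.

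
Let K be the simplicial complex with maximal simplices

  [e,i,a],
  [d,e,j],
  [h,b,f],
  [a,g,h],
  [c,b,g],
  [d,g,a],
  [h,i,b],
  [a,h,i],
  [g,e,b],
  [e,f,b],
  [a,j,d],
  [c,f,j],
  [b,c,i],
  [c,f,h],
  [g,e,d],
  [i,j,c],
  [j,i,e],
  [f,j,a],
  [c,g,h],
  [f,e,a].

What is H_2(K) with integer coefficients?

H_2 = 0.

Take the total order a < b < c < d < e < f < g < h < i < j on the vertex set. Then K (dimension 2) consists of the simplices:

  0-simplices (10): a, b, c, d, e, f, g, h, i, j
  1-simplices (30): ad, ae, af, ag, ah, ai, aj, bc, be, bf, bg, bh, bi, cf, cg, ch, ci, cj, de, dg, dj, ef, eg, ei, ej, fh, fj, gh, hi, ij
  2-simplices (20): adg, adj, aef, aei, afj, agh, ahi, bcg, bci, bef, beg, bfh, bhi, cfh, cfj, cgh, cij, deg, dej, eij

Hence C_0 ≅ Z^10, C_1 ≅ Z^30, C_2 ≅ Z^20.

Boundary ∂_1: C_1 → C_0 maps an edge to its endpoints' difference, ∂[p,q] = q − p.
This gives a 10×30 integer matrix of rank 9; reducing to Smith normal form yields diagonal entries (1,1,1,1,1,1,1,1,1).

The boundary map ∂_2: C_2 → C_1 acts by ∂[p,q,r] = [q,r] − [p,r] + [p,q]. For instance
  ∂cfh = fh − ch + cf,
  ∂beg = eg − bg + be.
As a 30×20 matrix over Z this has rank 20, with invariant factors (1,1,1,1,1,1,1,1,1,1,1,1,1,1,1,1,1,1,1,2).

Reading off H_k = ker ∂_k / im ∂_{k+1}:

  H_2: rank ker ∂_2 − rank ∂_3 = (20 − 20) − 0 = 0, and there is no ∂_3, so H_2 ≅ 0.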